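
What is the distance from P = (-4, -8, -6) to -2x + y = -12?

distance = |a·x₀ + b·y₀ + c·z₀ - d| / √(a² + b² + c²)
  = |(-2)·(-4) + 1·(-8) + 0·(-6) - (-12)| / √((-2)² + 1² + 0²)
  = |8 - 8 + 0 + 12| / √(4 + 1 + 0)
  = |12| / √5
  = 12 / 2.236
  ≈ 5.367

5.367


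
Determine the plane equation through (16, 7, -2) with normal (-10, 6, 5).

The plane through P with normal n = (a, b, c) satisfies n·(r - P) = 0,
i.e. ax + by + cz = a·x₀ + b·y₀ + c·z₀.
d = (-10)·16 + 6·7 + 5·(-2)
  = -160 + 42 - 10
  = -128
Equation: -10x + 6y + 5z = -128

-10x + 6y + 5z = -128


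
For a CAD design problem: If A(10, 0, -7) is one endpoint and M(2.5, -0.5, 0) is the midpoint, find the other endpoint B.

B = 2M - A
  = (2·2.5 - 10, 2·(-0.5) - 0, 2·0 - (-7))
  = (5 - 10, -1 + 0, 0 + 7)
  = (-5, -1, 7)

(-5, -1, 7)


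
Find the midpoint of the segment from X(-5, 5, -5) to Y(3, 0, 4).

M = ((x₁+x₂)/2, (y₁+y₂)/2, (z₁+z₂)/2)
  = ((-5 + 3)/2, (5 + 0)/2, (-5 + 4)/2)
  = (-2/2, 5/2, -1/2)
  = (-1, 2.5, -0.5)

(-1, 2.5, -0.5)


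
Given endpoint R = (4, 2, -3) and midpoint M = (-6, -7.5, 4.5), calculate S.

S = 2M - R
  = (2·(-6) - 4, 2·(-7.5) - 2, 2·4.5 - (-3))
  = (-12 - 4, -15 - 2, 9 + 3)
  = (-16, -17, 12)

(-16, -17, 12)


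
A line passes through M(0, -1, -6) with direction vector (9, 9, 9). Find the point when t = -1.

P(t) = M + t·d
  = (0 + 9·(-1), -1 + 9·(-1), -6 + 9·(-1))
  = (0 - 9, -1 - 9, -6 - 9)
  = (-9, -10, -15)

(-9, -10, -15)


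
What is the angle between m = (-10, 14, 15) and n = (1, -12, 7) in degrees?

m·n = (-10)·1 + 14·(-12) + 15·7 = -10 - 168 + 105 = -73
|m| = √((-10)² + 14² + 15²) = √521 ≈ 22.83
|n| = √(1² + (-12)² + 7²) = √194 ≈ 13.93
cos θ = (m·n)/(|m||n|) = -73/(22.83·13.93) ≈ -0.2296
θ = arccos(-0.2296) ≈ 103.3°

103.3°


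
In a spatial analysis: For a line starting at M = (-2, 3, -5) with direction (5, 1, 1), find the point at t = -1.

P(t) = M + t·d
  = (-2 + 5·(-1), 3 + 1·(-1), -5 + 1·(-1))
  = (-2 - 5, 3 - 1, -5 - 1)
  = (-7, 2, -6)

(-7, 2, -6)


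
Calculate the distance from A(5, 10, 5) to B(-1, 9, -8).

d = √[(x₂-x₁)² + (y₂-y₁)² + (z₂-z₁)²]
  = √[(-6)² + (-1)² + (-13)²]
  = √[36 + 1 + 169]
  = √206
  ≈ 14.35

14.35


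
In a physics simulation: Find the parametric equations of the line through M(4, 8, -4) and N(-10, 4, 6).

Direction vector d = N - M = (-10 - 4, 4 - 8, 6 + 4) = (-14, -4, 10)
Parametric form r = M + t·d:
x = 4 - 14t, y = 8 - 4t, z = -4 + 10t

x = 4 - 14t, y = 8 - 4t, z = -4 + 10t


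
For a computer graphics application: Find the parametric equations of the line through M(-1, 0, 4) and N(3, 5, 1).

Direction vector d = N - M = (3 + 1, 5 + 0, 1 - 4) = (4, 5, -3)
Parametric form r = M + t·d:
x = -1 + 4t, y = 0 + 5t, z = 4 - 3t

x = -1 + 4t, y = 0 + 5t, z = 4 - 3t


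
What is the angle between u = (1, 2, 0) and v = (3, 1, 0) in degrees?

u·v = 1·3 + 2·1 + 0·0 = 3 + 2 + 0 = 5
|u| = √(1² + 2² + 0²) = √5 ≈ 2.236
|v| = √(3² + 1² + 0²) = √10 ≈ 3.162
cos θ = (u·v)/(|u||v|) = 5/(2.236·3.162) ≈ 0.7071
θ = arccos(0.7071) ≈ 45°

45°


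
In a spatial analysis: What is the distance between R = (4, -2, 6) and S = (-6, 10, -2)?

d = √[(x₂-x₁)² + (y₂-y₁)² + (z₂-z₁)²]
  = √[(-10)² + 12² + (-8)²]
  = √[100 + 144 + 64]
  = √308
  ≈ 17.55

17.55


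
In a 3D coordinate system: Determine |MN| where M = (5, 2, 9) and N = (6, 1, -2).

d = √[(x₂-x₁)² + (y₂-y₁)² + (z₂-z₁)²]
  = √[1² + (-1)² + (-11)²]
  = √[1 + 1 + 121]
  = √123
  ≈ 11.09

11.09


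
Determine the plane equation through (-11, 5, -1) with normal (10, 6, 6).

The plane through P with normal n = (a, b, c) satisfies n·(r - P) = 0,
i.e. ax + by + cz = a·x₀ + b·y₀ + c·z₀.
d = 10·(-11) + 6·5 + 6·(-1)
  = -110 + 30 - 6
  = -86
Equation: 10x + 6y + 6z = -86

10x + 6y + 6z = -86


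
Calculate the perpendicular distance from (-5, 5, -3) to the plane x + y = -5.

distance = |a·x₀ + b·y₀ + c·z₀ - d| / √(a² + b² + c²)
  = |1·(-5) + 1·5 + 0·(-3) - (-5)| / √(1² + 1² + 0²)
  = |-5 + 5 + 0 + 5| / √(1 + 1 + 0)
  = |5| / √2
  = 5 / 1.414
  ≈ 3.536

3.536


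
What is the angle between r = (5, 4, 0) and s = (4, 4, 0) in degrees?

r·s = 5·4 + 4·4 + 0·0 = 20 + 16 + 0 = 36
|r| = √(5² + 4² + 0²) = √41 ≈ 6.403
|s| = √(4² + 4² + 0²) = √32 ≈ 5.657
cos θ = (r·s)/(|r||s|) = 36/(6.403·5.657) ≈ 0.9939
θ = arccos(0.9939) ≈ 6.34°

6.34°


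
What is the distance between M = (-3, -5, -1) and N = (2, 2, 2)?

d = √[(x₂-x₁)² + (y₂-y₁)² + (z₂-z₁)²]
  = √[5² + 7² + 3²]
  = √[25 + 49 + 9]
  = √83
  ≈ 9.11

9.11


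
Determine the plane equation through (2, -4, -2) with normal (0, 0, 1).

The plane through P with normal n = (a, b, c) satisfies n·(r - P) = 0,
i.e. ax + by + cz = a·x₀ + b·y₀ + c·z₀.
d = 0·2 + 0·(-4) + 1·(-2)
  = 0 + 0 - 2
  = -2
Equation: z = -2

z = -2


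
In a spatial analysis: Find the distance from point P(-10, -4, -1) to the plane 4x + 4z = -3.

distance = |a·x₀ + b·y₀ + c·z₀ - d| / √(a² + b² + c²)
  = |4·(-10) + 0·(-4) + 4·(-1) - (-3)| / √(4² + 0² + 4²)
  = |-40 + 0 - 4 + 3| / √(16 + 0 + 16)
  = |-41| / √32
  = 41 / 5.657
  ≈ 7.248

7.248


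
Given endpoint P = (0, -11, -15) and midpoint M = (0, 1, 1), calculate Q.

Q = 2M - P
  = (2·0 - 0, 2·1 - (-11), 2·1 - (-15))
  = (0 + 0, 2 + 11, 2 + 15)
  = (0, 13, 17)

(0, 13, 17)


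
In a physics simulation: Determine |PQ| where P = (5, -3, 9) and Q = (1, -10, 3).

d = √[(x₂-x₁)² + (y₂-y₁)² + (z₂-z₁)²]
  = √[(-4)² + (-7)² + (-6)²]
  = √[16 + 49 + 36]
  = √101
  ≈ 10.05

10.05


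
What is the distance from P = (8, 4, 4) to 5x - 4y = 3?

distance = |a·x₀ + b·y₀ + c·z₀ - d| / √(a² + b² + c²)
  = |5·8 + (-4)·4 + 0·4 - 3| / √(5² + (-4)² + 0²)
  = |40 - 16 + 0 - 3| / √(25 + 16 + 0)
  = |21| / √41
  = 21 / 6.403
  ≈ 3.28

3.28


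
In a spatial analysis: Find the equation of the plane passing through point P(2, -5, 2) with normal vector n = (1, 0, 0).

The plane through P with normal n = (a, b, c) satisfies n·(r - P) = 0,
i.e. ax + by + cz = a·x₀ + b·y₀ + c·z₀.
d = 1·2 + 0·(-5) + 0·2
  = 2 + 0 + 0
  = 2
Equation: x = 2

x = 2


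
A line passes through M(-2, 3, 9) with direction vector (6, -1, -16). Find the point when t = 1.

P(t) = M + t·d
  = (-2 + 6·1, 3 + (-1)·1, 9 + (-16)·1)
  = (-2 + 6, 3 - 1, 9 - 16)
  = (4, 2, -7)

(4, 2, -7)


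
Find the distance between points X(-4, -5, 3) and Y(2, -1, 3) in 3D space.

d = √[(x₂-x₁)² + (y₂-y₁)² + (z₂-z₁)²]
  = √[6² + 4² + 0²]
  = √[36 + 16 + 0]
  = √52
  ≈ 7.211

7.211


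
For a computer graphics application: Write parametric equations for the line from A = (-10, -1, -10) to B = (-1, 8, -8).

Direction vector d = B - A = (-1 + 10, 8 + 1, -8 + 10) = (9, 9, 2)
Parametric form r = A + t·d:
x = -10 + 9t, y = -1 + 9t, z = -10 + 2t

x = -10 + 9t, y = -1 + 9t, z = -10 + 2t


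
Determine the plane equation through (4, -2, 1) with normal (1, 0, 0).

The plane through P with normal n = (a, b, c) satisfies n·(r - P) = 0,
i.e. ax + by + cz = a·x₀ + b·y₀ + c·z₀.
d = 1·4 + 0·(-2) + 0·1
  = 4 + 0 + 0
  = 4
Equation: x = 4

x = 4


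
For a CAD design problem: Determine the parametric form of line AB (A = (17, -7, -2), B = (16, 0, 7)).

Direction vector d = B - A = (16 - 17, 0 + 7, 7 + 2) = (-1, 7, 9)
Parametric form r = A + t·d:
x = 17 - t, y = -7 + 7t, z = -2 + 9t

x = 17 - t, y = -7 + 7t, z = -2 + 9t


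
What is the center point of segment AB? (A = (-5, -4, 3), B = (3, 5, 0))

M = ((x₁+x₂)/2, (y₁+y₂)/2, (z₁+z₂)/2)
  = ((-5 + 3)/2, (-4 + 5)/2, (3 + 0)/2)
  = (-2/2, 1/2, 3/2)
  = (-1, 0.5, 1.5)

(-1, 0.5, 1.5)


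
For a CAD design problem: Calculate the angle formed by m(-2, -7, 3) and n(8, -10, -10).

m·n = (-2)·8 + (-7)·(-10) + 3·(-10) = -16 + 70 - 30 = 24
|m| = √((-2)² + (-7)² + 3²) = √62 ≈ 7.874
|n| = √(8² + (-10)² + (-10)²) = √264 ≈ 16.25
cos θ = (m·n)/(|m||n|) = 24/(7.874·16.25) ≈ 0.1876
θ = arccos(0.1876) ≈ 79.19°

79.19°


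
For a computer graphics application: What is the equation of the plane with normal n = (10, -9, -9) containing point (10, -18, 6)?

The plane through P with normal n = (a, b, c) satisfies n·(r - P) = 0,
i.e. ax + by + cz = a·x₀ + b·y₀ + c·z₀.
d = 10·10 + (-9)·(-18) + (-9)·6
  = 100 + 162 - 54
  = 208
Equation: 10x - 9y - 9z = 208

10x - 9y - 9z = 208


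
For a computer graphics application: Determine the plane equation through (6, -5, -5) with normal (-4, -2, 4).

The plane through P with normal n = (a, b, c) satisfies n·(r - P) = 0,
i.e. ax + by + cz = a·x₀ + b·y₀ + c·z₀.
d = (-4)·6 + (-2)·(-5) + 4·(-5)
  = -24 + 10 - 20
  = -34
Equation: -4x - 2y + 4z = -34

-4x - 2y + 4z = -34


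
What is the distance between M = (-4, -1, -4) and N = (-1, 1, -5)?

d = √[(x₂-x₁)² + (y₂-y₁)² + (z₂-z₁)²]
  = √[3² + 2² + (-1)²]
  = √[9 + 4 + 1]
  = √14
  ≈ 3.742

3.742


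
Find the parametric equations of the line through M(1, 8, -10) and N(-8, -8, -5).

Direction vector d = N - M = (-8 - 1, -8 - 8, -5 + 10) = (-9, -16, 5)
Parametric form r = M + t·d:
x = 1 - 9t, y = 8 - 16t, z = -10 + 5t

x = 1 - 9t, y = 8 - 16t, z = -10 + 5t


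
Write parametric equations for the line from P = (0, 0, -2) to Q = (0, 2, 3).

Direction vector d = Q - P = (0 + 0, 2 + 0, 3 + 2) = (0, 2, 5)
Parametric form r = P + t·d:
x = 0, y = 0 + 2t, z = -2 + 5t

x = 0, y = 0 + 2t, z = -2 + 5t


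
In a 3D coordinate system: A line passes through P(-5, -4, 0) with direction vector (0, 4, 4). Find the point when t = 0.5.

P(t) = P + t·d
  = (-5 + 0·0.5, -4 + 4·0.5, 0 + 4·0.5)
  = (-5 + 0, -4 + 2, 0 + 2)
  = (-5, -2, 2)

(-5, -2, 2)


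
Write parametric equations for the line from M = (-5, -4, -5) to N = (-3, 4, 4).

Direction vector d = N - M = (-3 + 5, 4 + 4, 4 + 5) = (2, 8, 9)
Parametric form r = M + t·d:
x = -5 + 2t, y = -4 + 8t, z = -5 + 9t

x = -5 + 2t, y = -4 + 8t, z = -5 + 9t


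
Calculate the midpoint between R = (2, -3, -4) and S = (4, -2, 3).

M = ((x₁+x₂)/2, (y₁+y₂)/2, (z₁+z₂)/2)
  = ((2 + 4)/2, (-3 - 2)/2, (-4 + 3)/2)
  = (6/2, -5/2, -1/2)
  = (3, -2.5, -0.5)

(3, -2.5, -0.5)


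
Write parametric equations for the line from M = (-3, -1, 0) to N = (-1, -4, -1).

Direction vector d = N - M = (-1 + 3, -4 + 1, -1 + 0) = (2, -3, -1)
Parametric form r = M + t·d:
x = -3 + 2t, y = -1 - 3t, z = 0 - t

x = -3 + 2t, y = -1 - 3t, z = 0 - t


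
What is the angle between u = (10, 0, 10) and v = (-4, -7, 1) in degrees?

u·v = 10·(-4) + 0·(-7) + 10·1 = -40 + 0 + 10 = -30
|u| = √(10² + 0² + 10²) = √200 ≈ 14.14
|v| = √((-4)² + (-7)² + 1²) = √66 ≈ 8.124
cos θ = (u·v)/(|u||v|) = -30/(14.14·8.124) ≈ -0.2611
θ = arccos(-0.2611) ≈ 105.1°

105.1°


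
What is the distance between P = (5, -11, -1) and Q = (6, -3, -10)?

d = √[(x₂-x₁)² + (y₂-y₁)² + (z₂-z₁)²]
  = √[1² + 8² + (-9)²]
  = √[1 + 64 + 81]
  = √146
  ≈ 12.08

12.08


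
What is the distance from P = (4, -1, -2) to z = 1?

distance = |a·x₀ + b·y₀ + c·z₀ - d| / √(a² + b² + c²)
  = |0·4 + 0·(-1) + 1·(-2) - 1| / √(0² + 0² + 1²)
  = |0 + 0 - 2 - 1| / √(0 + 0 + 1)
  = |-3| / √1
  = 3 / 1
  ≈ 3

3


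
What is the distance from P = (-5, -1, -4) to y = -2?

distance = |a·x₀ + b·y₀ + c·z₀ - d| / √(a² + b² + c²)
  = |0·(-5) + 1·(-1) + 0·(-4) - (-2)| / √(0² + 1² + 0²)
  = |0 - 1 + 0 + 2| / √(0 + 1 + 0)
  = |1| / √1
  = 1 / 1
  ≈ 1

1


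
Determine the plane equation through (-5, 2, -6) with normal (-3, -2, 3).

The plane through P with normal n = (a, b, c) satisfies n·(r - P) = 0,
i.e. ax + by + cz = a·x₀ + b·y₀ + c·z₀.
d = (-3)·(-5) + (-2)·2 + 3·(-6)
  = 15 - 4 - 18
  = -7
Equation: -3x - 2y + 3z = -7

-3x - 2y + 3z = -7


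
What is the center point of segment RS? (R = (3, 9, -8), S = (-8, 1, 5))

M = ((x₁+x₂)/2, (y₁+y₂)/2, (z₁+z₂)/2)
  = ((3 - 8)/2, (9 + 1)/2, (-8 + 5)/2)
  = (-5/2, 10/2, -3/2)
  = (-2.5, 5, -1.5)

(-2.5, 5, -1.5)


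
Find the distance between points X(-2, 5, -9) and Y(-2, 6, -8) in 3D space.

d = √[(x₂-x₁)² + (y₂-y₁)² + (z₂-z₁)²]
  = √[0² + 1² + 1²]
  = √[0 + 1 + 1]
  = √2
  ≈ 1.414

1.414


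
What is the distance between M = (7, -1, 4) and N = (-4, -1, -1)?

d = √[(x₂-x₁)² + (y₂-y₁)² + (z₂-z₁)²]
  = √[(-11)² + 0² + (-5)²]
  = √[121 + 0 + 25]
  = √146
  ≈ 12.08

12.08


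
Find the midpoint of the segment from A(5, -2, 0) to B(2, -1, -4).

M = ((x₁+x₂)/2, (y₁+y₂)/2, (z₁+z₂)/2)
  = ((5 + 2)/2, (-2 - 1)/2, (0 - 4)/2)
  = (7/2, -3/2, -4/2)
  = (3.5, -1.5, -2)

(3.5, -1.5, -2)


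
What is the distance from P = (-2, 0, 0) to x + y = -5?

distance = |a·x₀ + b·y₀ + c·z₀ - d| / √(a² + b² + c²)
  = |1·(-2) + 1·0 + 0·0 - (-5)| / √(1² + 1² + 0²)
  = |-2 + 0 + 0 + 5| / √(1 + 1 + 0)
  = |3| / √2
  = 3 / 1.414
  ≈ 2.121

2.121


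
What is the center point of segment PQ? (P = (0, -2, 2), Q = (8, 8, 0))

M = ((x₁+x₂)/2, (y₁+y₂)/2, (z₁+z₂)/2)
  = ((0 + 8)/2, (-2 + 8)/2, (2 + 0)/2)
  = (8/2, 6/2, 2/2)
  = (4, 3, 1)

(4, 3, 1)


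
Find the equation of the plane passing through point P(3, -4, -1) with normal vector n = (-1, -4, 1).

The plane through P with normal n = (a, b, c) satisfies n·(r - P) = 0,
i.e. ax + by + cz = a·x₀ + b·y₀ + c·z₀.
d = (-1)·3 + (-4)·(-4) + 1·(-1)
  = -3 + 16 - 1
  = 12
Equation: -x - 4y + z = 12

-x - 4y + z = 12


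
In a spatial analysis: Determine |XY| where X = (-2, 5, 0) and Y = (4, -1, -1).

d = √[(x₂-x₁)² + (y₂-y₁)² + (z₂-z₁)²]
  = √[6² + (-6)² + (-1)²]
  = √[36 + 36 + 1]
  = √73
  ≈ 8.544

8.544


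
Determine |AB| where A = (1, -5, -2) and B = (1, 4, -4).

d = √[(x₂-x₁)² + (y₂-y₁)² + (z₂-z₁)²]
  = √[0² + 9² + (-2)²]
  = √[0 + 81 + 4]
  = √85
  ≈ 9.22

9.22


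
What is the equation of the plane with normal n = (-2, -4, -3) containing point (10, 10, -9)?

The plane through P with normal n = (a, b, c) satisfies n·(r - P) = 0,
i.e. ax + by + cz = a·x₀ + b·y₀ + c·z₀.
d = (-2)·10 + (-4)·10 + (-3)·(-9)
  = -20 - 40 + 27
  = -33
Equation: -2x - 4y - 3z = -33

-2x - 4y - 3z = -33


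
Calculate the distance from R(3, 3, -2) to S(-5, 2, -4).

d = √[(x₂-x₁)² + (y₂-y₁)² + (z₂-z₁)²]
  = √[(-8)² + (-1)² + (-2)²]
  = √[64 + 1 + 4]
  = √69
  ≈ 8.307

8.307


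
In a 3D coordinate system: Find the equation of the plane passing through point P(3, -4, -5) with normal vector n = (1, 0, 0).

The plane through P with normal n = (a, b, c) satisfies n·(r - P) = 0,
i.e. ax + by + cz = a·x₀ + b·y₀ + c·z₀.
d = 1·3 + 0·(-4) + 0·(-5)
  = 3 + 0 + 0
  = 3
Equation: x = 3

x = 3


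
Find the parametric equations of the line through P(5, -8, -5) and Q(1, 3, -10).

Direction vector d = Q - P = (1 - 5, 3 + 8, -10 + 5) = (-4, 11, -5)
Parametric form r = P + t·d:
x = 5 - 4t, y = -8 + 11t, z = -5 - 5t

x = 5 - 4t, y = -8 + 11t, z = -5 - 5t


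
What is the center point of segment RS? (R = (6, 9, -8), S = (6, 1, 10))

M = ((x₁+x₂)/2, (y₁+y₂)/2, (z₁+z₂)/2)
  = ((6 + 6)/2, (9 + 1)/2, (-8 + 10)/2)
  = (12/2, 10/2, 2/2)
  = (6, 5, 1)

(6, 5, 1)


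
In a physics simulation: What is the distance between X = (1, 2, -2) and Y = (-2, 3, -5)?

d = √[(x₂-x₁)² + (y₂-y₁)² + (z₂-z₁)²]
  = √[(-3)² + 1² + (-3)²]
  = √[9 + 1 + 9]
  = √19
  ≈ 4.359

4.359


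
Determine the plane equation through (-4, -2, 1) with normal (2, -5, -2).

The plane through P with normal n = (a, b, c) satisfies n·(r - P) = 0,
i.e. ax + by + cz = a·x₀ + b·y₀ + c·z₀.
d = 2·(-4) + (-5)·(-2) + (-2)·1
  = -8 + 10 - 2
  = 0
Equation: 2x - 5y - 2z = 0

2x - 5y - 2z = 0


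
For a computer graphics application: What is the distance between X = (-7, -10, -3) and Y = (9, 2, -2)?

d = √[(x₂-x₁)² + (y₂-y₁)² + (z₂-z₁)²]
  = √[16² + 12² + 1²]
  = √[256 + 144 + 1]
  = √401
  ≈ 20.02

20.02


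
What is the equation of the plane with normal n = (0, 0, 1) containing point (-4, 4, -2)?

The plane through P with normal n = (a, b, c) satisfies n·(r - P) = 0,
i.e. ax + by + cz = a·x₀ + b·y₀ + c·z₀.
d = 0·(-4) + 0·4 + 1·(-2)
  = 0 + 0 - 2
  = -2
Equation: z = -2

z = -2


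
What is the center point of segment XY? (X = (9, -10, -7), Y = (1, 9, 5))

M = ((x₁+x₂)/2, (y₁+y₂)/2, (z₁+z₂)/2)
  = ((9 + 1)/2, (-10 + 9)/2, (-7 + 5)/2)
  = (10/2, -1/2, -2/2)
  = (5, -0.5, -1)

(5, -0.5, -1)


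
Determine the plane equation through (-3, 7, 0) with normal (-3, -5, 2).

The plane through P with normal n = (a, b, c) satisfies n·(r - P) = 0,
i.e. ax + by + cz = a·x₀ + b·y₀ + c·z₀.
d = (-3)·(-3) + (-5)·7 + 2·0
  = 9 - 35 + 0
  = -26
Equation: -3x - 5y + 2z = -26

-3x - 5y + 2z = -26


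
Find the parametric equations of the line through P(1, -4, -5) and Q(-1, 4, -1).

Direction vector d = Q - P = (-1 - 1, 4 + 4, -1 + 5) = (-2, 8, 4)
Parametric form r = P + t·d:
x = 1 - 2t, y = -4 + 8t, z = -5 + 4t

x = 1 - 2t, y = -4 + 8t, z = -5 + 4t


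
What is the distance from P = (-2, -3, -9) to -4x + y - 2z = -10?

distance = |a·x₀ + b·y₀ + c·z₀ - d| / √(a² + b² + c²)
  = |(-4)·(-2) + 1·(-3) + (-2)·(-9) - (-10)| / √((-4)² + 1² + (-2)²)
  = |8 - 3 + 18 + 10| / √(16 + 1 + 4)
  = |33| / √21
  = 33 / 4.583
  ≈ 7.201

7.201


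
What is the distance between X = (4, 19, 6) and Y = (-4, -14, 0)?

d = √[(x₂-x₁)² + (y₂-y₁)² + (z₂-z₁)²]
  = √[(-8)² + (-33)² + (-6)²]
  = √[64 + 1089 + 36]
  = √1189
  ≈ 34.48

34.48


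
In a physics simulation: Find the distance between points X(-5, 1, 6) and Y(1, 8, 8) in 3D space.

d = √[(x₂-x₁)² + (y₂-y₁)² + (z₂-z₁)²]
  = √[6² + 7² + 2²]
  = √[36 + 49 + 4]
  = √89
  ≈ 9.434

9.434


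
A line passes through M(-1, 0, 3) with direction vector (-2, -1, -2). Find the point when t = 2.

P(t) = M + t·d
  = (-1 + (-2)·2, 0 + (-1)·2, 3 + (-2)·2)
  = (-1 - 4, 0 - 2, 3 - 4)
  = (-5, -2, -1)

(-5, -2, -1)


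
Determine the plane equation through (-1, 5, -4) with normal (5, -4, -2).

The plane through P with normal n = (a, b, c) satisfies n·(r - P) = 0,
i.e. ax + by + cz = a·x₀ + b·y₀ + c·z₀.
d = 5·(-1) + (-4)·5 + (-2)·(-4)
  = -5 - 20 + 8
  = -17
Equation: 5x - 4y - 2z = -17

5x - 4y - 2z = -17


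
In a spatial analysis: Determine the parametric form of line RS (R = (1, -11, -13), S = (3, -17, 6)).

Direction vector d = S - R = (3 - 1, -17 + 11, 6 + 13) = (2, -6, 19)
Parametric form r = R + t·d:
x = 1 + 2t, y = -11 - 6t, z = -13 + 19t

x = 1 + 2t, y = -11 - 6t, z = -13 + 19t


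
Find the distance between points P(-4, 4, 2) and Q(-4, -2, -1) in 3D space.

d = √[(x₂-x₁)² + (y₂-y₁)² + (z₂-z₁)²]
  = √[0² + (-6)² + (-3)²]
  = √[0 + 36 + 9]
  = √45
  ≈ 6.708

6.708


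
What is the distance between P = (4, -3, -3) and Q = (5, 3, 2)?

d = √[(x₂-x₁)² + (y₂-y₁)² + (z₂-z₁)²]
  = √[1² + 6² + 5²]
  = √[1 + 36 + 25]
  = √62
  ≈ 7.874

7.874


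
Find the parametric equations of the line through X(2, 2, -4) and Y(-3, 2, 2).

Direction vector d = Y - X = (-3 - 2, 2 - 2, 2 + 4) = (-5, 0, 6)
Parametric form r = X + t·d:
x = 2 - 5t, y = 2, z = -4 + 6t

x = 2 - 5t, y = 2, z = -4 + 6t


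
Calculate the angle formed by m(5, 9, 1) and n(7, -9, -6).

m·n = 5·7 + 9·(-9) + 1·(-6) = 35 - 81 - 6 = -52
|m| = √(5² + 9² + 1²) = √107 ≈ 10.34
|n| = √(7² + (-9)² + (-6)²) = √166 ≈ 12.88
cos θ = (m·n)/(|m||n|) = -52/(10.34·12.88) ≈ -0.3902
θ = arccos(-0.3902) ≈ 113°

113°


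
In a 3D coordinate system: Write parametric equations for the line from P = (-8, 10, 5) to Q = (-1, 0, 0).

Direction vector d = Q - P = (-1 + 8, 0 - 10, 0 - 5) = (7, -10, -5)
Parametric form r = P + t·d:
x = -8 + 7t, y = 10 - 10t, z = 5 - 5t

x = -8 + 7t, y = 10 - 10t, z = 5 - 5t


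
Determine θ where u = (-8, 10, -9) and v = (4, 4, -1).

u·v = (-8)·4 + 10·4 + (-9)·(-1) = -32 + 40 + 9 = 17
|u| = √((-8)² + 10² + (-9)²) = √245 ≈ 15.65
|v| = √(4² + 4² + (-1)²) = √33 ≈ 5.745
cos θ = (u·v)/(|u||v|) = 17/(15.65·5.745) ≈ 0.1891
θ = arccos(0.1891) ≈ 79.1°

79.1°


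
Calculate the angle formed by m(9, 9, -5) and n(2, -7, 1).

m·n = 9·2 + 9·(-7) + (-5)·1 = 18 - 63 - 5 = -50
|m| = √(9² + 9² + (-5)²) = √187 ≈ 13.67
|n| = √(2² + (-7)² + 1²) = √54 ≈ 7.348
cos θ = (m·n)/(|m||n|) = -50/(13.67·7.348) ≈ -0.4976
θ = arccos(-0.4976) ≈ 119.8°

119.8°


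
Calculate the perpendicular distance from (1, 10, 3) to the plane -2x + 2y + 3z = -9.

distance = |a·x₀ + b·y₀ + c·z₀ - d| / √(a² + b² + c²)
  = |(-2)·1 + 2·10 + 3·3 - (-9)| / √((-2)² + 2² + 3²)
  = |-2 + 20 + 9 + 9| / √(4 + 4 + 9)
  = |36| / √17
  = 36 / 4.123
  ≈ 8.731

8.731


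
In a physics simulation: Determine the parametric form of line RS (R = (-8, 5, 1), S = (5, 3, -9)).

Direction vector d = S - R = (5 + 8, 3 - 5, -9 - 1) = (13, -2, -10)
Parametric form r = R + t·d:
x = -8 + 13t, y = 5 - 2t, z = 1 - 10t

x = -8 + 13t, y = 5 - 2t, z = 1 - 10t


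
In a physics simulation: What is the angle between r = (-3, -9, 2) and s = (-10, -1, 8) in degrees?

r·s = (-3)·(-10) + (-9)·(-1) + 2·8 = 30 + 9 + 16 = 55
|r| = √((-3)² + (-9)² + 2²) = √94 ≈ 9.695
|s| = √((-10)² + (-1)² + 8²) = √165 ≈ 12.85
cos θ = (r·s)/(|r||s|) = 55/(9.695·12.85) ≈ 0.4416
θ = arccos(0.4416) ≈ 63.79°

63.79°


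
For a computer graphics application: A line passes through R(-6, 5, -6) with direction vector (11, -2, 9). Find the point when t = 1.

P(t) = R + t·d
  = (-6 + 11·1, 5 + (-2)·1, -6 + 9·1)
  = (-6 + 11, 5 - 2, -6 + 9)
  = (5, 3, 3)

(5, 3, 3)


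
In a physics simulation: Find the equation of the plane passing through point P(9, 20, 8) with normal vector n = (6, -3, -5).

The plane through P with normal n = (a, b, c) satisfies n·(r - P) = 0,
i.e. ax + by + cz = a·x₀ + b·y₀ + c·z₀.
d = 6·9 + (-3)·20 + (-5)·8
  = 54 - 60 - 40
  = -46
Equation: 6x - 3y - 5z = -46

6x - 3y - 5z = -46


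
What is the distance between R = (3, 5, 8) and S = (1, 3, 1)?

d = √[(x₂-x₁)² + (y₂-y₁)² + (z₂-z₁)²]
  = √[(-2)² + (-2)² + (-7)²]
  = √[4 + 4 + 49]
  = √57
  ≈ 7.55

7.55


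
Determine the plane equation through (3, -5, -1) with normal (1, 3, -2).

The plane through P with normal n = (a, b, c) satisfies n·(r - P) = 0,
i.e. ax + by + cz = a·x₀ + b·y₀ + c·z₀.
d = 1·3 + 3·(-5) + (-2)·(-1)
  = 3 - 15 + 2
  = -10
Equation: x + 3y - 2z = -10

x + 3y - 2z = -10


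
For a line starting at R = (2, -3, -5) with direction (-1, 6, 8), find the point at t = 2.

P(t) = R + t·d
  = (2 + (-1)·2, -3 + 6·2, -5 + 8·2)
  = (2 - 2, -3 + 12, -5 + 16)
  = (0, 9, 11)

(0, 9, 11)


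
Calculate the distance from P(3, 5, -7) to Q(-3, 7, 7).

d = √[(x₂-x₁)² + (y₂-y₁)² + (z₂-z₁)²]
  = √[(-6)² + 2² + 14²]
  = √[36 + 4 + 196]
  = √236
  ≈ 15.36

15.36


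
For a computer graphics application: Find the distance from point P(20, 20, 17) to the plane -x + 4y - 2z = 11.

distance = |a·x₀ + b·y₀ + c·z₀ - d| / √(a² + b² + c²)
  = |(-1)·20 + 4·20 + (-2)·17 - 11| / √((-1)² + 4² + (-2)²)
  = |-20 + 80 - 34 - 11| / √(1 + 16 + 4)
  = |15| / √21
  = 15 / 4.583
  ≈ 3.273

3.273


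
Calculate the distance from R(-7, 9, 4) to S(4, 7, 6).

d = √[(x₂-x₁)² + (y₂-y₁)² + (z₂-z₁)²]
  = √[11² + (-2)² + 2²]
  = √[121 + 4 + 4]
  = √129
  ≈ 11.36

11.36


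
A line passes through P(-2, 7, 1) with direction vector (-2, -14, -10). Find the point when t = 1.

P(t) = P + t·d
  = (-2 + (-2)·1, 7 + (-14)·1, 1 + (-10)·1)
  = (-2 - 2, 7 - 14, 1 - 10)
  = (-4, -7, -9)

(-4, -7, -9)


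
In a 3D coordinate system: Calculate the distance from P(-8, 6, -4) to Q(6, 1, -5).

d = √[(x₂-x₁)² + (y₂-y₁)² + (z₂-z₁)²]
  = √[14² + (-5)² + (-1)²]
  = √[196 + 25 + 1]
  = √222
  ≈ 14.9

14.9


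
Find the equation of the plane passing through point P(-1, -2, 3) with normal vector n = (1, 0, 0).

The plane through P with normal n = (a, b, c) satisfies n·(r - P) = 0,
i.e. ax + by + cz = a·x₀ + b·y₀ + c·z₀.
d = 1·(-1) + 0·(-2) + 0·3
  = -1 + 0 + 0
  = -1
Equation: x = -1

x = -1


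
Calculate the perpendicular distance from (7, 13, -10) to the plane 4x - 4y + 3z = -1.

distance = |a·x₀ + b·y₀ + c·z₀ - d| / √(a² + b² + c²)
  = |4·7 + (-4)·13 + 3·(-10) - (-1)| / √(4² + (-4)² + 3²)
  = |28 - 52 - 30 + 1| / √(16 + 16 + 9)
  = |-53| / √41
  = 53 / 6.403
  ≈ 8.277

8.277


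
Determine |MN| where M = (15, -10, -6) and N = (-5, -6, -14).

d = √[(x₂-x₁)² + (y₂-y₁)² + (z₂-z₁)²]
  = √[(-20)² + 4² + (-8)²]
  = √[400 + 16 + 64]
  = √480
  ≈ 21.91

21.91


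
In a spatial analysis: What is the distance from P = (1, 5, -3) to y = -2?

distance = |a·x₀ + b·y₀ + c·z₀ - d| / √(a² + b² + c²)
  = |0·1 + 1·5 + 0·(-3) - (-2)| / √(0² + 1² + 0²)
  = |0 + 5 + 0 + 2| / √(0 + 1 + 0)
  = |7| / √1
  = 7 / 1
  ≈ 7

7


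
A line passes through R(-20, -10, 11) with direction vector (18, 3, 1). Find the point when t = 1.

P(t) = R + t·d
  = (-20 + 18·1, -10 + 3·1, 11 + 1·1)
  = (-20 + 18, -10 + 3, 11 + 1)
  = (-2, -7, 12)

(-2, -7, 12)


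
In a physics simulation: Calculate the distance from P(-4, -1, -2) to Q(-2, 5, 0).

d = √[(x₂-x₁)² + (y₂-y₁)² + (z₂-z₁)²]
  = √[2² + 6² + 2²]
  = √[4 + 36 + 4]
  = √44
  ≈ 6.633

6.633


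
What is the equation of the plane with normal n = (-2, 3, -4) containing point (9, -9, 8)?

The plane through P with normal n = (a, b, c) satisfies n·(r - P) = 0,
i.e. ax + by + cz = a·x₀ + b·y₀ + c·z₀.
d = (-2)·9 + 3·(-9) + (-4)·8
  = -18 - 27 - 32
  = -77
Equation: -2x + 3y - 4z = -77

-2x + 3y - 4z = -77


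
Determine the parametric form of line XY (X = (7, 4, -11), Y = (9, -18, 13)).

Direction vector d = Y - X = (9 - 7, -18 - 4, 13 + 11) = (2, -22, 24)
Parametric form r = X + t·d:
x = 7 + 2t, y = 4 - 22t, z = -11 + 24t

x = 7 + 2t, y = 4 - 22t, z = -11 + 24t


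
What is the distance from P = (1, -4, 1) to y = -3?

distance = |a·x₀ + b·y₀ + c·z₀ - d| / √(a² + b² + c²)
  = |0·1 + 1·(-4) + 0·1 - (-3)| / √(0² + 1² + 0²)
  = |0 - 4 + 0 + 3| / √(0 + 1 + 0)
  = |-1| / √1
  = 1 / 1
  ≈ 1

1


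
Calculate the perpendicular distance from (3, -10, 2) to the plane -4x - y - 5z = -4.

distance = |a·x₀ + b·y₀ + c·z₀ - d| / √(a² + b² + c²)
  = |(-4)·3 + (-1)·(-10) + (-5)·2 - (-4)| / √((-4)² + (-1)² + (-5)²)
  = |-12 + 10 - 10 + 4| / √(16 + 1 + 25)
  = |-8| / √42
  = 8 / 6.481
  ≈ 1.234

1.234


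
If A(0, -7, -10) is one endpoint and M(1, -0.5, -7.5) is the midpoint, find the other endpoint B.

B = 2M - A
  = (2·1 - 0, 2·(-0.5) - (-7), 2·(-7.5) - (-10))
  = (2 + 0, -1 + 7, -15 + 10)
  = (2, 6, -5)

(2, 6, -5)


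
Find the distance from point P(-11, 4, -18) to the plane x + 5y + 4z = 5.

distance = |a·x₀ + b·y₀ + c·z₀ - d| / √(a² + b² + c²)
  = |1·(-11) + 5·4 + 4·(-18) - 5| / √(1² + 5² + 4²)
  = |-11 + 20 - 72 - 5| / √(1 + 25 + 16)
  = |-68| / √42
  = 68 / 6.481
  ≈ 10.49

10.49


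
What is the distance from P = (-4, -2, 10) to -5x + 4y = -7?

distance = |a·x₀ + b·y₀ + c·z₀ - d| / √(a² + b² + c²)
  = |(-5)·(-4) + 4·(-2) + 0·10 - (-7)| / √((-5)² + 4² + 0²)
  = |20 - 8 + 0 + 7| / √(25 + 16 + 0)
  = |19| / √41
  = 19 / 6.403
  ≈ 2.967

2.967


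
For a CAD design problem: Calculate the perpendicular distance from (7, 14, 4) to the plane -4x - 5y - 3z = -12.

distance = |a·x₀ + b·y₀ + c·z₀ - d| / √(a² + b² + c²)
  = |(-4)·7 + (-5)·14 + (-3)·4 - (-12)| / √((-4)² + (-5)² + (-3)²)
  = |-28 - 70 - 12 + 12| / √(16 + 25 + 9)
  = |-98| / √50
  = 98 / 7.071
  ≈ 13.86

13.86


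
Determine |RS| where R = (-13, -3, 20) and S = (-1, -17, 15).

d = √[(x₂-x₁)² + (y₂-y₁)² + (z₂-z₁)²]
  = √[12² + (-14)² + (-5)²]
  = √[144 + 196 + 25]
  = √365
  ≈ 19.1

19.1


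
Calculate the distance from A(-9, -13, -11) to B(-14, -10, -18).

d = √[(x₂-x₁)² + (y₂-y₁)² + (z₂-z₁)²]
  = √[(-5)² + 3² + (-7)²]
  = √[25 + 9 + 49]
  = √83
  ≈ 9.11

9.11


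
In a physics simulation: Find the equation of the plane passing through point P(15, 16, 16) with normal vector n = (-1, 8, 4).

The plane through P with normal n = (a, b, c) satisfies n·(r - P) = 0,
i.e. ax + by + cz = a·x₀ + b·y₀ + c·z₀.
d = (-1)·15 + 8·16 + 4·16
  = -15 + 128 + 64
  = 177
Equation: -x + 8y + 4z = 177

-x + 8y + 4z = 177


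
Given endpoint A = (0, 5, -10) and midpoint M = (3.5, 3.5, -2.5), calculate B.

B = 2M - A
  = (2·3.5 - 0, 2·3.5 - 5, 2·(-2.5) - (-10))
  = (7 + 0, 7 - 5, -5 + 10)
  = (7, 2, 5)

(7, 2, 5)


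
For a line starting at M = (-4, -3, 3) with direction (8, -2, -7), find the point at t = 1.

P(t) = M + t·d
  = (-4 + 8·1, -3 + (-2)·1, 3 + (-7)·1)
  = (-4 + 8, -3 - 2, 3 - 7)
  = (4, -5, -4)

(4, -5, -4)


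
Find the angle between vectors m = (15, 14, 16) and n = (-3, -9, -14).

m·n = 15·(-3) + 14·(-9) + 16·(-14) = -45 - 126 - 224 = -395
|m| = √(15² + 14² + 16²) = √677 ≈ 26.02
|n| = √((-3)² + (-9)² + (-14)²) = √286 ≈ 16.91
cos θ = (m·n)/(|m||n|) = -395/(26.02·16.91) ≈ -0.8977
θ = arccos(-0.8977) ≈ 153.9°

153.9°


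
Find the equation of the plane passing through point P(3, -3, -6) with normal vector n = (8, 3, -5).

The plane through P with normal n = (a, b, c) satisfies n·(r - P) = 0,
i.e. ax + by + cz = a·x₀ + b·y₀ + c·z₀.
d = 8·3 + 3·(-3) + (-5)·(-6)
  = 24 - 9 + 30
  = 45
Equation: 8x + 3y - 5z = 45

8x + 3y - 5z = 45


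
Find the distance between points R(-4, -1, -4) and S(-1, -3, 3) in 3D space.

d = √[(x₂-x₁)² + (y₂-y₁)² + (z₂-z₁)²]
  = √[3² + (-2)² + 7²]
  = √[9 + 4 + 49]
  = √62
  ≈ 7.874

7.874


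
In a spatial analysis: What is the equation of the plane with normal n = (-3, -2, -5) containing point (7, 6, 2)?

The plane through P with normal n = (a, b, c) satisfies n·(r - P) = 0,
i.e. ax + by + cz = a·x₀ + b·y₀ + c·z₀.
d = (-3)·7 + (-2)·6 + (-5)·2
  = -21 - 12 - 10
  = -43
Equation: -3x - 2y - 5z = -43

-3x - 2y - 5z = -43


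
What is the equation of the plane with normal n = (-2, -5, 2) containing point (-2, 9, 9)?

The plane through P with normal n = (a, b, c) satisfies n·(r - P) = 0,
i.e. ax + by + cz = a·x₀ + b·y₀ + c·z₀.
d = (-2)·(-2) + (-5)·9 + 2·9
  = 4 - 45 + 18
  = -23
Equation: -2x - 5y + 2z = -23

-2x - 5y + 2z = -23


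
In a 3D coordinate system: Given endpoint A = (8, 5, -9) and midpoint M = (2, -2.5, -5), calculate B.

B = 2M - A
  = (2·2 - 8, 2·(-2.5) - 5, 2·(-5) - (-9))
  = (4 - 8, -5 - 5, -10 + 9)
  = (-4, -10, -1)

(-4, -10, -1)


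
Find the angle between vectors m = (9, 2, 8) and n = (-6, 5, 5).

m·n = 9·(-6) + 2·5 + 8·5 = -54 + 10 + 40 = -4
|m| = √(9² + 2² + 8²) = √149 ≈ 12.21
|n| = √((-6)² + 5² + 5²) = √86 ≈ 9.274
cos θ = (m·n)/(|m||n|) = -4/(12.21·9.274) ≈ -0.03534
θ = arccos(-0.03534) ≈ 92.03°

92.03°


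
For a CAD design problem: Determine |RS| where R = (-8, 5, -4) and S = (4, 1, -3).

d = √[(x₂-x₁)² + (y₂-y₁)² + (z₂-z₁)²]
  = √[12² + (-4)² + 1²]
  = √[144 + 16 + 1]
  = √161
  ≈ 12.69

12.69


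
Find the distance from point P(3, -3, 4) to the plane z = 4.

distance = |a·x₀ + b·y₀ + c·z₀ - d| / √(a² + b² + c²)
  = |0·3 + 0·(-3) + 1·4 - 4| / √(0² + 0² + 1²)
  = |0 + 0 + 4 - 4| / √(0 + 0 + 1)
  = |0| / √1
  = 0 / 1
  ≈ 0

0


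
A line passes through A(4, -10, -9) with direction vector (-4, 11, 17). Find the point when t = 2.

P(t) = A + t·d
  = (4 + (-4)·2, -10 + 11·2, -9 + 17·2)
  = (4 - 8, -10 + 22, -9 + 34)
  = (-4, 12, 25)

(-4, 12, 25)


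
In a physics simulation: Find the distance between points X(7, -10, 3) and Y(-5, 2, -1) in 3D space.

d = √[(x₂-x₁)² + (y₂-y₁)² + (z₂-z₁)²]
  = √[(-12)² + 12² + (-4)²]
  = √[144 + 144 + 16]
  = √304
  ≈ 17.44

17.44


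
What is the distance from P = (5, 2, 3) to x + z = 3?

distance = |a·x₀ + b·y₀ + c·z₀ - d| / √(a² + b² + c²)
  = |1·5 + 0·2 + 1·3 - 3| / √(1² + 0² + 1²)
  = |5 + 0 + 3 - 3| / √(1 + 0 + 1)
  = |5| / √2
  = 5 / 1.414
  ≈ 3.536

3.536


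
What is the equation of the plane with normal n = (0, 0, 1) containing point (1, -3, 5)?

The plane through P with normal n = (a, b, c) satisfies n·(r - P) = 0,
i.e. ax + by + cz = a·x₀ + b·y₀ + c·z₀.
d = 0·1 + 0·(-3) + 1·5
  = 0 + 0 + 5
  = 5
Equation: z = 5

z = 5


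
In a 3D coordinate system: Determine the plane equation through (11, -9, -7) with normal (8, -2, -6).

The plane through P with normal n = (a, b, c) satisfies n·(r - P) = 0,
i.e. ax + by + cz = a·x₀ + b·y₀ + c·z₀.
d = 8·11 + (-2)·(-9) + (-6)·(-7)
  = 88 + 18 + 42
  = 148
Equation: 8x - 2y - 6z = 148

8x - 2y - 6z = 148


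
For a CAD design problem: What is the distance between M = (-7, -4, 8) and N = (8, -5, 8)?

d = √[(x₂-x₁)² + (y₂-y₁)² + (z₂-z₁)²]
  = √[15² + (-1)² + 0²]
  = √[225 + 1 + 0]
  = √226
  ≈ 15.03

15.03


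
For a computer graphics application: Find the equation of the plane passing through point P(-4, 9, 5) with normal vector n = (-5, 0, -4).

The plane through P with normal n = (a, b, c) satisfies n·(r - P) = 0,
i.e. ax + by + cz = a·x₀ + b·y₀ + c·z₀.
d = (-5)·(-4) + 0·9 + (-4)·5
  = 20 + 0 - 20
  = 0
Equation: -5x - 4z = 0

-5x - 4z = 0


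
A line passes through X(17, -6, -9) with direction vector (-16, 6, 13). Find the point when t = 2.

P(t) = X + t·d
  = (17 + (-16)·2, -6 + 6·2, -9 + 13·2)
  = (17 - 32, -6 + 12, -9 + 26)
  = (-15, 6, 17)

(-15, 6, 17)


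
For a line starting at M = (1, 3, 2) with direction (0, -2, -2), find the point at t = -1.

P(t) = M + t·d
  = (1 + 0·(-1), 3 + (-2)·(-1), 2 + (-2)·(-1))
  = (1 + 0, 3 + 2, 2 + 2)
  = (1, 5, 4)

(1, 5, 4)


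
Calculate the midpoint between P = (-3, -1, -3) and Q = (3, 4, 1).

M = ((x₁+x₂)/2, (y₁+y₂)/2, (z₁+z₂)/2)
  = ((-3 + 3)/2, (-1 + 4)/2, (-3 + 1)/2)
  = (0/2, 3/2, -2/2)
  = (0, 1.5, -1)

(0, 1.5, -1)


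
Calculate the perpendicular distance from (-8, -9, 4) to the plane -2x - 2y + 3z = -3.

distance = |a·x₀ + b·y₀ + c·z₀ - d| / √(a² + b² + c²)
  = |(-2)·(-8) + (-2)·(-9) + 3·4 - (-3)| / √((-2)² + (-2)² + 3²)
  = |16 + 18 + 12 + 3| / √(4 + 4 + 9)
  = |49| / √17
  = 49 / 4.123
  ≈ 11.88

11.88


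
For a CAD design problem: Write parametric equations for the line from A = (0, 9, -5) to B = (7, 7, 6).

Direction vector d = B - A = (7 + 0, 7 - 9, 6 + 5) = (7, -2, 11)
Parametric form r = A + t·d:
x = 0 + 7t, y = 9 - 2t, z = -5 + 11t

x = 0 + 7t, y = 9 - 2t, z = -5 + 11t


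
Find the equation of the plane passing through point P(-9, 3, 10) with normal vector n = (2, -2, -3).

The plane through P with normal n = (a, b, c) satisfies n·(r - P) = 0,
i.e. ax + by + cz = a·x₀ + b·y₀ + c·z₀.
d = 2·(-9) + (-2)·3 + (-3)·10
  = -18 - 6 - 30
  = -54
Equation: 2x - 2y - 3z = -54

2x - 2y - 3z = -54


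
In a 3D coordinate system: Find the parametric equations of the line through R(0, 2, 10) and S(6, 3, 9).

Direction vector d = S - R = (6 + 0, 3 - 2, 9 - 10) = (6, 1, -1)
Parametric form r = R + t·d:
x = 0 + 6t, y = 2 + t, z = 10 - t

x = 0 + 6t, y = 2 + t, z = 10 - t


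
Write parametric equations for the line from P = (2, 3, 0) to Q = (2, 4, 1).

Direction vector d = Q - P = (2 - 2, 4 - 3, 1 + 0) = (0, 1, 1)
Parametric form r = P + t·d:
x = 2, y = 3 + t, z = 0 + t

x = 2, y = 3 + t, z = 0 + t


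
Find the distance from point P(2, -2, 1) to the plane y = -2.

distance = |a·x₀ + b·y₀ + c·z₀ - d| / √(a² + b² + c²)
  = |0·2 + 1·(-2) + 0·1 - (-2)| / √(0² + 1² + 0²)
  = |0 - 2 + 0 + 2| / √(0 + 1 + 0)
  = |0| / √1
  = 0 / 1
  ≈ 0

0


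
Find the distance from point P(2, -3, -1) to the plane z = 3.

distance = |a·x₀ + b·y₀ + c·z₀ - d| / √(a² + b² + c²)
  = |0·2 + 0·(-3) + 1·(-1) - 3| / √(0² + 0² + 1²)
  = |0 + 0 - 1 - 3| / √(0 + 0 + 1)
  = |-4| / √1
  = 4 / 1
  ≈ 4

4


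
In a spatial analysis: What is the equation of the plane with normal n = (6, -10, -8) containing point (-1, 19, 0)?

The plane through P with normal n = (a, b, c) satisfies n·(r - P) = 0,
i.e. ax + by + cz = a·x₀ + b·y₀ + c·z₀.
d = 6·(-1) + (-10)·19 + (-8)·0
  = -6 - 190 + 0
  = -196
Equation: 6x - 10y - 8z = -196

6x - 10y - 8z = -196


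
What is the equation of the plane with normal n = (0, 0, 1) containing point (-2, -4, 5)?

The plane through P with normal n = (a, b, c) satisfies n·(r - P) = 0,
i.e. ax + by + cz = a·x₀ + b·y₀ + c·z₀.
d = 0·(-2) + 0·(-4) + 1·5
  = 0 + 0 + 5
  = 5
Equation: z = 5

z = 5


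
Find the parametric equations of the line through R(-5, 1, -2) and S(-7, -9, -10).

Direction vector d = S - R = (-7 + 5, -9 - 1, -10 + 2) = (-2, -10, -8)
Parametric form r = R + t·d:
x = -5 - 2t, y = 1 - 10t, z = -2 - 8t

x = -5 - 2t, y = 1 - 10t, z = -2 - 8t


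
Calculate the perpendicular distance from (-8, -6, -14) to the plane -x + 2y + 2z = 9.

distance = |a·x₀ + b·y₀ + c·z₀ - d| / √(a² + b² + c²)
  = |(-1)·(-8) + 2·(-6) + 2·(-14) - 9| / √((-1)² + 2² + 2²)
  = |8 - 12 - 28 - 9| / √(1 + 4 + 4)
  = |-41| / √9
  = 41 / 3
  ≈ 13.67

13.67


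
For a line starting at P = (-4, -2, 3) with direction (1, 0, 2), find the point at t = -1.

P(t) = P + t·d
  = (-4 + 1·(-1), -2 + 0·(-1), 3 + 2·(-1))
  = (-4 - 1, -2 + 0, 3 - 2)
  = (-5, -2, 1)

(-5, -2, 1)


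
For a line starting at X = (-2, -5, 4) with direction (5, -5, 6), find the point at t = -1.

P(t) = X + t·d
  = (-2 + 5·(-1), -5 + (-5)·(-1), 4 + 6·(-1))
  = (-2 - 5, -5 + 5, 4 - 6)
  = (-7, 0, -2)

(-7, 0, -2)


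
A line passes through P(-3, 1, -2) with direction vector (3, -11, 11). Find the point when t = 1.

P(t) = P + t·d
  = (-3 + 3·1, 1 + (-11)·1, -2 + 11·1)
  = (-3 + 3, 1 - 11, -2 + 11)
  = (0, -10, 9)

(0, -10, 9)


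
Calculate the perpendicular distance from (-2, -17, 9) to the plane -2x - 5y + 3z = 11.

distance = |a·x₀ + b·y₀ + c·z₀ - d| / √(a² + b² + c²)
  = |(-2)·(-2) + (-5)·(-17) + 3·9 - 11| / √((-2)² + (-5)² + 3²)
  = |4 + 85 + 27 - 11| / √(4 + 25 + 9)
  = |105| / √38
  = 105 / 6.164
  ≈ 17.03

17.03


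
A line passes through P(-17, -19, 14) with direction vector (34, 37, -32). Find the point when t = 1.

P(t) = P + t·d
  = (-17 + 34·1, -19 + 37·1, 14 + (-32)·1)
  = (-17 + 34, -19 + 37, 14 - 32)
  = (17, 18, -18)

(17, 18, -18)


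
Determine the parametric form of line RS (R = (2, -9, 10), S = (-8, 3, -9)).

Direction vector d = S - R = (-8 - 2, 3 + 9, -9 - 10) = (-10, 12, -19)
Parametric form r = R + t·d:
x = 2 - 10t, y = -9 + 12t, z = 10 - 19t

x = 2 - 10t, y = -9 + 12t, z = 10 - 19t
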